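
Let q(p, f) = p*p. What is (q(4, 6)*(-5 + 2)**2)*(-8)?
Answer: -1152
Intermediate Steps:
q(p, f) = p**2
(q(4, 6)*(-5 + 2)**2)*(-8) = (4**2*(-5 + 2)**2)*(-8) = (16*(-3)**2)*(-8) = (16*9)*(-8) = 144*(-8) = -1152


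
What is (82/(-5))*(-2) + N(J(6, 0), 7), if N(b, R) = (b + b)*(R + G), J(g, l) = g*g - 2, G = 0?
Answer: 2544/5 ≈ 508.80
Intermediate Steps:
J(g, l) = -2 + g**2 (J(g, l) = g**2 - 2 = -2 + g**2)
N(b, R) = 2*R*b (N(b, R) = (b + b)*(R + 0) = (2*b)*R = 2*R*b)
(82/(-5))*(-2) + N(J(6, 0), 7) = (82/(-5))*(-2) + 2*7*(-2 + 6**2) = (82*(-1/5))*(-2) + 2*7*(-2 + 36) = -82/5*(-2) + 2*7*34 = 164/5 + 476 = 2544/5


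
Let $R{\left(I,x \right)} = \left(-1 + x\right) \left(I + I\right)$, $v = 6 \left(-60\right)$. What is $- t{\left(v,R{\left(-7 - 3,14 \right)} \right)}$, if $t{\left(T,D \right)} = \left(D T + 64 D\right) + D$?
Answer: $-76700$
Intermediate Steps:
$v = -360$
$R{\left(I,x \right)} = 2 I \left(-1 + x\right)$ ($R{\left(I,x \right)} = \left(-1 + x\right) 2 I = 2 I \left(-1 + x\right)$)
$t{\left(T,D \right)} = 65 D + D T$ ($t{\left(T,D \right)} = \left(64 D + D T\right) + D = 65 D + D T$)
$- t{\left(v,R{\left(-7 - 3,14 \right)} \right)} = - 2 \left(-7 - 3\right) \left(-1 + 14\right) \left(65 - 360\right) = - 2 \left(-7 - 3\right) 13 \left(-295\right) = - 2 \left(-10\right) 13 \left(-295\right) = - \left(-260\right) \left(-295\right) = \left(-1\right) 76700 = -76700$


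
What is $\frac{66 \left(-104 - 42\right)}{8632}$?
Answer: $- \frac{2409}{2158} \approx -1.1163$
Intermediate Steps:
$\frac{66 \left(-104 - 42\right)}{8632} = 66 \left(-146\right) \frac{1}{8632} = \left(-9636\right) \frac{1}{8632} = - \frac{2409}{2158}$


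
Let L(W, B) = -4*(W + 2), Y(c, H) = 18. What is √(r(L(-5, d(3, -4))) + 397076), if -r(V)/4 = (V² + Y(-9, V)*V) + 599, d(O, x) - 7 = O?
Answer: 2*√98310 ≈ 627.09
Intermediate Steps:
d(O, x) = 7 + O
L(W, B) = -8 - 4*W (L(W, B) = -4*(2 + W) = -8 - 4*W)
r(V) = -2396 - 72*V - 4*V² (r(V) = -4*((V² + 18*V) + 599) = -4*(599 + V² + 18*V) = -2396 - 72*V - 4*V²)
√(r(L(-5, d(3, -4))) + 397076) = √((-2396 - 72*(-8 - 4*(-5)) - 4*(-8 - 4*(-5))²) + 397076) = √((-2396 - 72*(-8 + 20) - 4*(-8 + 20)²) + 397076) = √((-2396 - 72*12 - 4*12²) + 397076) = √((-2396 - 864 - 4*144) + 397076) = √((-2396 - 864 - 576) + 397076) = √(-3836 + 397076) = √393240 = 2*√98310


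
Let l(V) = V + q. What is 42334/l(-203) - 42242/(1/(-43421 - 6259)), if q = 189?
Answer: 14690056753/7 ≈ 2.0986e+9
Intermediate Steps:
l(V) = 189 + V (l(V) = V + 189 = 189 + V)
42334/l(-203) - 42242/(1/(-43421 - 6259)) = 42334/(189 - 203) - 42242/(1/(-43421 - 6259)) = 42334/(-14) - 42242/(1/(-49680)) = 42334*(-1/14) - 42242/(-1/49680) = -21167/7 - 42242*(-49680) = -21167/7 + 2098582560 = 14690056753/7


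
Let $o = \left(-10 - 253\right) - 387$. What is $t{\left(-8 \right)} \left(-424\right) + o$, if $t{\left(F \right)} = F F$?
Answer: $-27786$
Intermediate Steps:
$t{\left(F \right)} = F^{2}$
$o = -650$ ($o = -263 - 387 = -650$)
$t{\left(-8 \right)} \left(-424\right) + o = \left(-8\right)^{2} \left(-424\right) - 650 = 64 \left(-424\right) - 650 = -27136 - 650 = -27786$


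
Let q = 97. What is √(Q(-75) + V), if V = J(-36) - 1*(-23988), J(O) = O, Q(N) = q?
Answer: √24049 ≈ 155.08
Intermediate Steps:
Q(N) = 97
V = 23952 (V = -36 - 1*(-23988) = -36 + 23988 = 23952)
√(Q(-75) + V) = √(97 + 23952) = √24049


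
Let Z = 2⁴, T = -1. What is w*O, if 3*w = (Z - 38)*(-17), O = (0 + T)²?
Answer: 374/3 ≈ 124.67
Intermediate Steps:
Z = 16
O = 1 (O = (0 - 1)² = (-1)² = 1)
w = 374/3 (w = ((16 - 38)*(-17))/3 = (-22*(-17))/3 = (⅓)*374 = 374/3 ≈ 124.67)
w*O = (374/3)*1 = 374/3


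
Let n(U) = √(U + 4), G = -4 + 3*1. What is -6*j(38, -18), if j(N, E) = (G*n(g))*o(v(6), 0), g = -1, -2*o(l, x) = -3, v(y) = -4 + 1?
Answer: 9*√3 ≈ 15.588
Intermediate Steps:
v(y) = -3
o(l, x) = 3/2 (o(l, x) = -½*(-3) = 3/2)
G = -1 (G = -4 + 3 = -1)
n(U) = √(4 + U)
j(N, E) = -3*√3/2 (j(N, E) = -√(4 - 1)*(3/2) = -√3*(3/2) = -3*√3/2)
-6*j(38, -18) = -(-9)*√3 = 9*√3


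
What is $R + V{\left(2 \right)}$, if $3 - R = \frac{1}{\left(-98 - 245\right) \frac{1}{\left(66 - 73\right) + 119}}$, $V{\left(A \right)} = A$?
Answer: $\frac{261}{49} \approx 5.3265$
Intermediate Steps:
$R = \frac{163}{49}$ ($R = 3 - \frac{1}{\left(-98 - 245\right) \frac{1}{\left(66 - 73\right) + 119}} = 3 - \frac{1}{\left(-343\right) \frac{1}{-7 + 119}} = 3 - \frac{1}{\left(-343\right) \frac{1}{112}} = 3 - \frac{1}{- \frac{49}{16}} = 3 - - \frac{16}{49} = 3 + \frac{16}{49} = \frac{163}{49} \approx 3.3265$)
$R + V{\left(2 \right)} = \frac{163}{49} + 2 = \frac{261}{49}$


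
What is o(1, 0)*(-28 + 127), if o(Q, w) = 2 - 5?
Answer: -297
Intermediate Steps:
o(Q, w) = -3
o(1, 0)*(-28 + 127) = -3*(-28 + 127) = -3*99 = -297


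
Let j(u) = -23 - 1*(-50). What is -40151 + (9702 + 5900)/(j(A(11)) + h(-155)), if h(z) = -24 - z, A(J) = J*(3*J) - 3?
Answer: -3164128/79 ≈ -40052.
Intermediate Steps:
A(J) = -3 + 3*J² (A(J) = 3*J² - 3 = -3 + 3*J²)
j(u) = 27 (j(u) = -23 + 50 = 27)
-40151 + (9702 + 5900)/(j(A(11)) + h(-155)) = -40151 + (9702 + 5900)/(27 + (-24 - 1*(-155))) = -40151 + 15602/(27 + (-24 + 155)) = -40151 + 15602/(27 + 131) = -40151 + 15602/158 = -40151 + 15602*(1/158) = -40151 + 7801/79 = -3164128/79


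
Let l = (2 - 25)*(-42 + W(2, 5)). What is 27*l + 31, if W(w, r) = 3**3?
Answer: 9346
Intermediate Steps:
W(w, r) = 27
l = 345 (l = (2 - 25)*(-42 + 27) = -23*(-15) = 345)
27*l + 31 = 27*345 + 31 = 9315 + 31 = 9346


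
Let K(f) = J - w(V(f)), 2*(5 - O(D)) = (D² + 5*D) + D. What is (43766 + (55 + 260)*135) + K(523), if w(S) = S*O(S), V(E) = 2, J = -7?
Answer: 86290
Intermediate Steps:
O(D) = 5 - 3*D - D²/2 (O(D) = 5 - ((D² + 5*D) + D)/2 = 5 - (D² + 6*D)/2 = 5 + (-3*D - D²/2) = 5 - 3*D - D²/2)
w(S) = S*(5 - 3*S - S²/2)
K(f) = -1 (K(f) = -7 - 2*(10 - 1*2² - 6*2)/2 = -7 - 2*(10 - 1*4 - 12)/2 = -7 - 2*(10 - 4 - 12)/2 = -7 - 2*(-6)/2 = -7 - 1*(-6) = -7 + 6 = -1)
(43766 + (55 + 260)*135) + K(523) = (43766 + (55 + 260)*135) - 1 = (43766 + 315*135) - 1 = (43766 + 42525) - 1 = 86291 - 1 = 86290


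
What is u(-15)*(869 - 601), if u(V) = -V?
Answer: 4020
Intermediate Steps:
u(-15)*(869 - 601) = (-1*(-15))*(869 - 601) = 15*268 = 4020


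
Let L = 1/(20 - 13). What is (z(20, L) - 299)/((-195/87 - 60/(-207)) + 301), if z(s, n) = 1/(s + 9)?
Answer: -299115/299198 ≈ -0.99972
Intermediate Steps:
L = 1/7 ≈ 0.14286
z(s, n) = 1/(9 + s)
(z(20, L) - 299)/((-195/87 - 60/(-207)) + 301) = (1/(9 + 20) - 299)/((-195/87 - 60/(-207)) + 301) = (1/29 - 299)/((-195*1/87 - 60*(-1/207)) + 301) = (1/29 - 299)/((-65/29 + 20/69) + 301) = -8670/(29*(-3905/2001 + 301)) = -8670/(29*598396/2001) = -8670/29*2001/598396 = -299115/299198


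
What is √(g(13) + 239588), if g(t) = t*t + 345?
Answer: 3*√26678 ≈ 490.00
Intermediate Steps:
g(t) = 345 + t² (g(t) = t² + 345 = 345 + t²)
√(g(13) + 239588) = √((345 + 13²) + 239588) = √((345 + 169) + 239588) = √(514 + 239588) = √240102 = 3*√26678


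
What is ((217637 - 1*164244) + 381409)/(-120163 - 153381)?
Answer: -217401/136772 ≈ -1.5895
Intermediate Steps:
((217637 - 1*164244) + 381409)/(-120163 - 153381) = ((217637 - 164244) + 381409)/(-273544) = (53393 + 381409)*(-1/273544) = 434802*(-1/273544) = -217401/136772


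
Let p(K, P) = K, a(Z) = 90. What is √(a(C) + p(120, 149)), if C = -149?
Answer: √210 ≈ 14.491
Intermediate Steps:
√(a(C) + p(120, 149)) = √(90 + 120) = √210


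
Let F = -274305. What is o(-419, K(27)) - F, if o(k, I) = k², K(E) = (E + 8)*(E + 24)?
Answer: 449866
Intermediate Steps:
K(E) = (8 + E)*(24 + E)
o(-419, K(27)) - F = (-419)² - 1*(-274305) = 175561 + 274305 = 449866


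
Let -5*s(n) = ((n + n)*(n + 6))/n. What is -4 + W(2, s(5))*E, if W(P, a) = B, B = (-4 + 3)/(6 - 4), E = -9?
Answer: ½ ≈ 0.50000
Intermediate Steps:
s(n) = -12/5 - 2*n/5 (s(n) = -(n + n)*(n + 6)/(5*n) = -(2*n)*(6 + n)/(5*n) = -2*n*(6 + n)/(5*n) = -(12 + 2*n)/5 = -12/5 - 2*n/5)
B = -½ (B = -1/2 = -1*½ = -½ ≈ -0.50000)
W(P, a) = -½
-4 + W(2, s(5))*E = -4 - ½*(-9) = -4 + 9/2 = ½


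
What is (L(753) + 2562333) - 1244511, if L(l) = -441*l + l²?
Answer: 1552758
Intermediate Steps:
L(l) = l² - 441*l
(L(753) + 2562333) - 1244511 = (753*(-441 + 753) + 2562333) - 1244511 = (753*312 + 2562333) - 1244511 = (234936 + 2562333) - 1244511 = 2797269 - 1244511 = 1552758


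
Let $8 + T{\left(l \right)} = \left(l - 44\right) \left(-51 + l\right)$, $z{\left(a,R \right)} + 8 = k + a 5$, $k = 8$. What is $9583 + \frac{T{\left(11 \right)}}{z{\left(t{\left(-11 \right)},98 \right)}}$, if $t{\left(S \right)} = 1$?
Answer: $\frac{49227}{5} \approx 9845.4$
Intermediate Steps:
$z{\left(a,R \right)} = 5 a$ ($z{\left(a,R \right)} = -8 + \left(8 + a 5\right) = -8 + \left(8 + 5 a\right) = 5 a$)
$T{\left(l \right)} = -8 + \left(-51 + l\right) \left(-44 + l\right)$ ($T{\left(l \right)} = -8 + \left(l - 44\right) \left(-51 + l\right) = -8 + \left(-44 + l\right) \left(-51 + l\right) = -8 + \left(-51 + l\right) \left(-44 + l\right)$)
$9583 + \frac{T{\left(11 \right)}}{z{\left(t{\left(-11 \right)},98 \right)}} = 9583 + \frac{2236 + 11^{2} - 1045}{5 \cdot 1} = 9583 + \frac{2236 + 121 - 1045}{5} = 9583 + 1312 \cdot \frac{1}{5} = 9583 + \frac{1312}{5} = \frac{49227}{5}$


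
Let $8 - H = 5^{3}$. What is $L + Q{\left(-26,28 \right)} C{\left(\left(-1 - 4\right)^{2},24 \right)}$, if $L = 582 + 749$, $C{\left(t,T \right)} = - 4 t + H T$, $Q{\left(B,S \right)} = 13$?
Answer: $-36473$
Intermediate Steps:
$H = -117$ ($H = 8 - 5^{3} = 8 - 125 = -117$)
$C{\left(t,T \right)} = - 117 T - 4 t$ ($C{\left(t,T \right)} = - 4 t - 117 T = - 117 T - 4 t$)
$L = 1331$
$L + Q{\left(-26,28 \right)} C{\left(\left(-1 - 4\right)^{2},24 \right)} = 1331 + 13 \left(\left(-117\right) 24 - 4 \left(-1 - 4\right)^{2}\right) = 1331 + 13 \left(-2808 - 4 \left(-5\right)^{2}\right) = 1331 + 13 \left(-2808 - 100\right) = 1331 + 13 \left(-2908\right) = 1331 - 37804 = -36473$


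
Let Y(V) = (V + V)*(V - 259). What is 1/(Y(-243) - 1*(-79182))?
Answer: 1/323154 ≈ 3.0945e-6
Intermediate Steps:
Y(V) = 2*V*(-259 + V) (Y(V) = (2*V)*(-259 + V) = 2*V*(-259 + V))
1/(Y(-243) - 1*(-79182)) = 1/(2*(-243)*(-259 - 243) - 1*(-79182)) = 1/(2*(-243)*(-502) + 79182) = 1/(243972 + 79182) = 1/323154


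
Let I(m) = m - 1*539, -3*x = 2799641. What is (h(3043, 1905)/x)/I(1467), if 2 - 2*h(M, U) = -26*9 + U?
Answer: 5007/5196133696 ≈ 9.6360e-7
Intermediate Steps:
x = -2799641/3 (x = -1/3*2799641 = -2799641/3 ≈ -9.3321e+5)
h(M, U) = 118 - U/2 (h(M, U) = 1 - (-26*9 + U)/2 = 1 - (-234 + U)/2 = 1 + (117 - U/2) = 118 - U/2)
I(m) = -539 + m (I(m) = m - 539 = -539 + m)
(h(3043, 1905)/x)/I(1467) = ((118 - 1/2*1905)/(-2799641/3))/(-539 + 1467) = ((118 - 1905/2)*(-3/2799641))/928 = -1669/2*(-3/2799641)*(1/928) = (5007/5599282)*(1/928) = 5007/5196133696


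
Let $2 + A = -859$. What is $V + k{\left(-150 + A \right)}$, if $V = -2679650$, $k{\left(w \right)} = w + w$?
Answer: $-2681672$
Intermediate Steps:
$A = -861$ ($A = -2 - 859 = -861$)
$k{\left(w \right)} = 2 w$
$V + k{\left(-150 + A \right)} = -2679650 + 2 \left(-150 - 861\right) = -2679650 + 2 \left(-1011\right) = -2679650 - 2022 = -2681672$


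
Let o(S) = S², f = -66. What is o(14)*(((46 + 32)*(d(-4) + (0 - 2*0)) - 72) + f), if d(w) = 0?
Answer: -27048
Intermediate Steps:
o(14)*(((46 + 32)*(d(-4) + (0 - 2*0)) - 72) + f) = 14²*(((46 + 32)*(0 + (0 - 2*0)) - 72) - 66) = 196*((78*(0 + (0 + 0)) - 72) - 66) = 196*((78*(0 + 0) - 72) - 66) = 196*((78*0 - 72) - 66) = 196*((0 - 72) - 66) = 196*(-72 - 66) = 196*(-138) = -27048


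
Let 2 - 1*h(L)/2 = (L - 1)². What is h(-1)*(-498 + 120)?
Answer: 1512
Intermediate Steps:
h(L) = 4 - 2*(-1 + L)² (h(L) = 4 - 2*(L - 1)² = 4 - 2*(-1 + L)²)
h(-1)*(-498 + 120) = (4 - 2*(-1 - 1)²)*(-498 + 120) = (4 - 2*(-2)²)*(-378) = (4 - 2*4)*(-378) = (4 - 8)*(-378) = -4*(-378) = 1512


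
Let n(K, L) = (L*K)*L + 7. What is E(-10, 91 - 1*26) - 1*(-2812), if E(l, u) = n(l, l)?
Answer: 1819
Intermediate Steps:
n(K, L) = 7 + K*L**2 (n(K, L) = (K*L)*L + 7 = K*L**2 + 7 = 7 + K*L**2)
E(l, u) = 7 + l**3 (E(l, u) = 7 + l*l**2 = 7 + l**3)
E(-10, 91 - 1*26) - 1*(-2812) = (7 + (-10)**3) - 1*(-2812) = (7 - 1000) + 2812 = -993 + 2812 = 1819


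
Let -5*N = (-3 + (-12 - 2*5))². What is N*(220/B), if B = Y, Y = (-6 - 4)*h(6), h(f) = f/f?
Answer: 2750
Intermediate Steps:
h(f) = 1
Y = -10 (Y = (-6 - 4)*1 = -10*1 = -10)
B = -10
N = -125 (N = -(-3 + (-12 - 2*5))²/5 = -(-3 + (-12 - 1*10))²/5 = -(-3 + (-12 - 10))²/5 = -(-3 - 22)²/5 = -⅕*(-25)² = -⅕*625 = -125)
N*(220/B) = -27500/(-10) = -27500*(-1)/10 = -125*(-22) = 2750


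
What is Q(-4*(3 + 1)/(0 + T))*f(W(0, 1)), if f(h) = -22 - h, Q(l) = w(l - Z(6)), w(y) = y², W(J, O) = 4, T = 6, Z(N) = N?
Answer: -17576/9 ≈ -1952.9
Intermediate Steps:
Q(l) = (-6 + l)² (Q(l) = (l - 1*6)² = (l - 6)² = (-6 + l)²)
Q(-4*(3 + 1)/(0 + T))*f(W(0, 1)) = (-6 - 4*(3 + 1)/(0 + 6))²*(-22 - 1*4) = (-6 - 4/(6/4))²*(-22 - 4) = (-6 - 4/(6*(¼)))²*(-26) = (-6 - 4/3/2)²*(-26) = (-6 - 4*⅔)²*(-26) = (-6 - 8/3)²*(-26) = (-26/3)²*(-26) = (676/9)*(-26) = -17576/9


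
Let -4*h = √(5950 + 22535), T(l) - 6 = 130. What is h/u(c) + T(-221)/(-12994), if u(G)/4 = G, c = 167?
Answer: -68/6497 - 3*√3165/2672 ≈ -0.073631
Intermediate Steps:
T(l) = 136 (T(l) = 6 + 130 = 136)
u(G) = 4*G
h = -3*√3165/4 (h = -√(5950 + 22535)/4 = -3*√3165/4 ≈ -42.194)
h/u(c) + T(-221)/(-12994) = (-3*√3165/4)/((4*167)) + 136/(-12994) = -3*√3165/4/668 + 136*(-1/12994) = -3*√3165/4*(1/668) - 68/6497 = -3*√3165/2672 - 68/6497 = -68/6497 - 3*√3165/2672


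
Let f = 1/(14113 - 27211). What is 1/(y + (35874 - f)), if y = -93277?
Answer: -13098/751864493 ≈ -1.7421e-5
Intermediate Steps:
f = -1/13098 (f = 1/(-13098) = -1/13098 ≈ -7.6347e-5)
1/(y + (35874 - f)) = 1/(-93277 + (35874 - 1*(-1/13098))) = 1/(-93277 + (35874 + 1/13098)) = 1/(-93277 + 469877653/13098) = 1/(-751864493/13098) = -13098/751864493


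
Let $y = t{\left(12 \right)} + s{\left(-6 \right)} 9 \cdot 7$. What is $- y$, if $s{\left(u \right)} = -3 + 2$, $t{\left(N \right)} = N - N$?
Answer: $63$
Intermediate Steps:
$t{\left(N \right)} = 0$
$s{\left(u \right)} = -1$
$y = -63$ ($y = 0 + \left(-1\right) 9 \cdot 7 = 0 - 63 = -63$)
$- y = \left(-1\right) \left(-63\right) = 63$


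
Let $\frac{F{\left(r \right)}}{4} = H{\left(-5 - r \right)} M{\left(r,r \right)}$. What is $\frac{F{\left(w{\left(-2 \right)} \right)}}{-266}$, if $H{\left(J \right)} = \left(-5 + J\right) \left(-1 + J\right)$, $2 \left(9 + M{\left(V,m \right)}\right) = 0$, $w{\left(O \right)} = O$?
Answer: $\frac{576}{133} \approx 4.3308$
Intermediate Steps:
$M{\left(V,m \right)} = -9$ ($M{\left(V,m \right)} = -9 + \frac{1}{2} \cdot 0 = -9 + 0 = -9$)
$H{\left(J \right)} = \left(-1 + J\right) \left(-5 + J\right)$
$F{\left(r \right)} = -1260 - 216 r - 36 \left(-5 - r\right)^{2}$ ($F{\left(r \right)} = 4 \left(5 + \left(-5 - r\right)^{2} - 6 \left(-5 - r\right)\right) \left(-9\right) = 4 \left(5 + \left(-5 - r\right)^{2} + \left(30 + 6 r\right)\right) \left(-9\right) = 4 \left(35 + \left(-5 - r\right)^{2} + 6 r\right) \left(-9\right) = 4 \left(-315 - 54 r - 9 \left(-5 - r\right)^{2}\right) = -1260 - 216 r - 36 \left(-5 - r\right)^{2}$)
$\frac{F{\left(w{\left(-2 \right)} \right)}}{-266} = \frac{-2160 - -1152 - 36 \left(-2\right)^{2}}{-266} = \left(-2160 + 1152 - 144\right) \left(- \frac{1}{266}\right) = \left(-1152\right) \left(- \frac{1}{266}\right) = \frac{576}{133}$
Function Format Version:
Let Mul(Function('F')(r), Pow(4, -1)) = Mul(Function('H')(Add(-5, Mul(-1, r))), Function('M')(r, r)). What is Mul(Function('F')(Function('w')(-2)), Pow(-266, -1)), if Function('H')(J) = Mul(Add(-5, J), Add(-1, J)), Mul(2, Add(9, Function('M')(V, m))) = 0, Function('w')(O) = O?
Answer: Rational(576, 133) ≈ 4.3308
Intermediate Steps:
Function('M')(V, m) = -9 (Function('M')(V, m) = Add(-9, Mul(Rational(1, 2), 0)) = Add(-9, 0) = -9)
Function('H')(J) = Mul(Add(-1, J), Add(-5, J))
Function('F')(r) = Add(-1260, Mul(-216, r), Mul(-36, Pow(Add(-5, Mul(-1, r)), 2))) (Function('F')(r) = Mul(4, Mul(Add(5, Pow(Add(-5, Mul(-1, r)), 2), Mul(-6, Add(-5, Mul(-1, r)))), -9)) = Mul(4, Mul(Add(5, Pow(Add(-5, Mul(-1, r)), 2), Add(30, Mul(6, r))), -9)) = Mul(4, Mul(Add(35, Pow(Add(-5, Mul(-1, r)), 2), Mul(6, r)), -9)) = Mul(4, Add(-315, Mul(-54, r), Mul(-9, Pow(Add(-5, Mul(-1, r)), 2)))) = Add(-1260, Mul(-216, r), Mul(-36, Pow(Add(-5, Mul(-1, r)), 2))))
Mul(Function('F')(Function('w')(-2)), Pow(-266, -1)) = Mul(Add(-2160, Mul(-576, -2), Mul(-36, Pow(-2, 2))), Pow(-266, -1)) = Mul(Add(-2160, 1152, Mul(-36, 4)), Rational(-1, 266)) = Mul(Add(-2160, 1152, -144), Rational(-1, 266)) = Mul(-1152, Rational(-1, 266)) = Rational(576, 133)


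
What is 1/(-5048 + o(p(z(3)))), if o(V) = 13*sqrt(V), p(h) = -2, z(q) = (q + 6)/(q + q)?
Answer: -2524/12741321 - 13*I*sqrt(2)/25482642 ≈ -0.0001981 - 7.2146e-7*I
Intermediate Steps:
z(q) = (6 + q)/(2*q) (z(q) = (6 + q)/((2*q)) = (6 + q)*(1/(2*q)) = (6 + q)/(2*q))
1/(-5048 + o(p(z(3)))) = 1/(-5048 + 13*sqrt(-2)) = 1/(-5048 + 13*(I*sqrt(2))) = 1/(-5048 + 13*I*sqrt(2))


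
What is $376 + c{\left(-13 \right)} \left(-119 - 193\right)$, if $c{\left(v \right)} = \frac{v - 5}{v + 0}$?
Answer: $-56$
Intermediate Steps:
$c{\left(v \right)} = \frac{-5 + v}{v}$
$376 + c{\left(-13 \right)} \left(-119 - 193\right) = 376 + \frac{-5 - 13}{-13} \left(-119 - 193\right) = 376 + \left(- \frac{1}{13}\right) \left(-18\right) \left(-312\right) = 376 + \frac{18}{13} \left(-312\right) = 376 - 432 = -56$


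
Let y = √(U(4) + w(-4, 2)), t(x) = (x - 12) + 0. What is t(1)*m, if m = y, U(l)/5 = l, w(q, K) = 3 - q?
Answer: -33*√3 ≈ -57.158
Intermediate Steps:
U(l) = 5*l
t(x) = -12 + x (t(x) = (-12 + x) + 0 = -12 + x)
y = 3*√3 (y = √(5*4 + (3 - 1*(-4))) = √(20 + (3 + 4)) = √(20 + 7) = √27 = 3*√3 ≈ 5.1962)
m = 3*√3 ≈ 5.1962
t(1)*m = (-12 + 1)*(3*√3) = -33*√3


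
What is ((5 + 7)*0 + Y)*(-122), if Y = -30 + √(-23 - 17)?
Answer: 3660 - 244*I*√10 ≈ 3660.0 - 771.6*I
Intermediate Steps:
Y = -30 + 2*I*√10 (Y = -30 + √(-40) = -30 + 2*I*√10 ≈ -30.0 + 6.3246*I)
((5 + 7)*0 + Y)*(-122) = ((5 + 7)*0 + (-30 + 2*I*√10))*(-122) = (12*0 + (-30 + 2*I*√10))*(-122) = (0 + (-30 + 2*I*√10))*(-122) = (-30 + 2*I*√10)*(-122) = 3660 - 244*I*√10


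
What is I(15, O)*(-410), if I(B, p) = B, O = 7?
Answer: -6150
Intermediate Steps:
I(15, O)*(-410) = 15*(-410) = -6150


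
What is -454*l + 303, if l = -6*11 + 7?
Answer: 27089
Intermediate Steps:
l = -59 (l = -66 + 7 = -59)
-454*l + 303 = -454*(-59) + 303 = 26786 + 303 = 27089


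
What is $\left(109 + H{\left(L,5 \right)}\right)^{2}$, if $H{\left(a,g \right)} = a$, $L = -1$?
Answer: $11664$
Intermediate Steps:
$\left(109 + H{\left(L,5 \right)}\right)^{2} = \left(109 - 1\right)^{2} = 108^{2} = 11664$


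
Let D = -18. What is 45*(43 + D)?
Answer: 1125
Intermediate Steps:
45*(43 + D) = 45*(43 - 18) = 45*25 = 1125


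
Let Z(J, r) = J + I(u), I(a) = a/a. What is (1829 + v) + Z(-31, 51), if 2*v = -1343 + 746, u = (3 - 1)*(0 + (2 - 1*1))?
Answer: 3001/2 ≈ 1500.5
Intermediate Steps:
u = 2 (u = 2*(0 + (2 - 1)) = 2*(0 + 1) = 2*1 = 2)
I(a) = 1
v = -597/2 (v = (-1343 + 746)/2 = (½)*(-597) = -597/2 ≈ -298.50)
Z(J, r) = 1 + J (Z(J, r) = J + 1 = 1 + J)
(1829 + v) + Z(-31, 51) = (1829 - 597/2) + (1 - 31) = 3061/2 - 30 = 3001/2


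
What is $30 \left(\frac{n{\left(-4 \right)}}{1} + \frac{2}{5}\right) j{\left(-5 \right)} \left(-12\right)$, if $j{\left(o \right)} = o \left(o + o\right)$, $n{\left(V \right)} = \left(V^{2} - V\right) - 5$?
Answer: $-277200$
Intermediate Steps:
$n{\left(V \right)} = -5 + V^{2} - V$
$j{\left(o \right)} = 2 o^{2}$ ($j{\left(o \right)} = o 2 o = 2 o^{2}$)
$30 \left(\frac{n{\left(-4 \right)}}{1} + \frac{2}{5}\right) j{\left(-5 \right)} \left(-12\right) = 30 \left(\frac{-5 + \left(-4\right)^{2} - -4}{1} + \frac{2}{5}\right) 2 \left(-5\right)^{2} \left(-12\right) = 30 \left(\left(-5 + 16 + 4\right) 1 + 2 \cdot \frac{1}{5}\right) 2 \cdot 25 \left(-12\right) = 30 \left(15 \cdot 1 + \frac{2}{5}\right) 50 \left(-12\right) = 30 \left(15 + \frac{2}{5}\right) 50 \left(-12\right) = 30 \cdot \frac{77}{5} \cdot 50 \left(-12\right) = 462 \cdot 50 \left(-12\right) = 23100 \left(-12\right) = -277200$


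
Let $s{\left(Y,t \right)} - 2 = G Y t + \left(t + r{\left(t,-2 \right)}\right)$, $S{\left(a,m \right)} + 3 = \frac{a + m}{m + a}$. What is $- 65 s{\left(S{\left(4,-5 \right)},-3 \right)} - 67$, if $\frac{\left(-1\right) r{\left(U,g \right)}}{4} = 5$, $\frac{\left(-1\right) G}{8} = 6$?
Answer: $20018$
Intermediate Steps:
$G = -48$ ($G = \left(-8\right) 6 = -48$)
$r{\left(U,g \right)} = -20$ ($r{\left(U,g \right)} = \left(-4\right) 5 = -20$)
$S{\left(a,m \right)} = -2$ ($S{\left(a,m \right)} = -3 + \frac{a + m}{m + a} = -3 + \frac{a + m}{a + m} = -3 + 1 = -2$)
$s{\left(Y,t \right)} = -18 + t - 48 Y t$ ($s{\left(Y,t \right)} = 2 + \left(- 48 Y t + \left(t - 20\right)\right) = 2 - \left(20 - t + 48 Y t\right) = -18 + t - 48 Y t$)
$- 65 s{\left(S{\left(4,-5 \right)},-3 \right)} - 67 = - 65 \left(-18 - 3 - \left(-96\right) \left(-3\right)\right) - 67 = - 65 \left(-18 - 3 - 288\right) - 67 = \left(-65\right) \left(-309\right) - 67 = 20085 - 67 = 20018$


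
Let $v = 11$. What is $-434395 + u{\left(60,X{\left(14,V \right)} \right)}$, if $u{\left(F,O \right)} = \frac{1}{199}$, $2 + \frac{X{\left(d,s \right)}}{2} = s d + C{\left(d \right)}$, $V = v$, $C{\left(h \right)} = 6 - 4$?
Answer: $- \frac{86444604}{199} \approx -4.344 \cdot 10^{5}$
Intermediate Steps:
$C{\left(h \right)} = 2$
$V = 11$
$X{\left(d,s \right)} = 2 d s$ ($X{\left(d,s \right)} = -4 + 2 \left(s d + 2\right) = -4 + 2 \left(d s + 2\right) = -4 + 2 \left(2 + d s\right) = -4 + \left(4 + 2 d s\right) = 2 d s$)
$u{\left(F,O \right)} = \frac{1}{199}$
$-434395 + u{\left(60,X{\left(14,V \right)} \right)} = -434395 + \frac{1}{199} = - \frac{86444604}{199}$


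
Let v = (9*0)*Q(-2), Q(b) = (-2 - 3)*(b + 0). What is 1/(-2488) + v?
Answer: -1/2488 ≈ -0.00040193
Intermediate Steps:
Q(b) = -5*b
v = 0 (v = (9*0)*(-5*(-2)) = 0*10 = 0)
1/(-2488) + v = 1/(-2488) + 0 = -1/2488 + 0 = -1/2488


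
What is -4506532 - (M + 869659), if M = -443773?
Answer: -4932418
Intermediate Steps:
-4506532 - (M + 869659) = -4506532 - (-443773 + 869659) = -4506532 - 1*425886 = -4506532 - 425886 = -4932418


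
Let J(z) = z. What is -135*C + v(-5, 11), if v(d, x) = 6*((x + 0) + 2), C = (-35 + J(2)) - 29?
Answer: 8448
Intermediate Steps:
C = -62 (C = (-35 + 2) - 29 = -33 - 29 = -62)
v(d, x) = 12 + 6*x (v(d, x) = 6*(x + 2) = 6*(2 + x) = 12 + 6*x)
-135*C + v(-5, 11) = -135*(-62) + (12 + 6*11) = 8370 + (12 + 66) = 8370 + 78 = 8448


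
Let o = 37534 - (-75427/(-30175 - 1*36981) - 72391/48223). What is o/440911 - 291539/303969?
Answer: -379332483727483427429/434029525294659715092 ≈ -0.87398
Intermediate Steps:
o = 121553723992567/3238463788 (o = 37534 - (-75427/(-30175 - 36981) - 72391*1/48223) = 37534 - (-75427/(-67156) - 72391/48223) = 37534 - (-75427*(-1/67156) - 72391/48223) = 37534 - (75427/67156 - 72391/48223) = 37534 - 1*(-1224173775/3238463788) = 37534 + 1224173775/3238463788 = 121553723992567/3238463788 ≈ 37534.)
o/440911 - 291539/303969 = (121553723992567/3238463788)/440911 - 291539/303969 = (121553723992567/3238463788)*(1/440911) - 291539*1/303969 = 121553723992567/1427874307230868 - 291539/303969 = -379332483727483427429/434029525294659715092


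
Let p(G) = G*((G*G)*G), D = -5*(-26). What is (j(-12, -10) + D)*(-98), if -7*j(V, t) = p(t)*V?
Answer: -1692740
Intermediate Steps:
D = 130
p(G) = G⁴ (p(G) = G*(G²*G) = G*G³ = G⁴)
j(V, t) = -V*t⁴/7 (j(V, t) = -t⁴*V/7 = -V*t⁴/7)
(j(-12, -10) + D)*(-98) = (-⅐*(-12)*(-10)⁴ + 130)*(-98) = (-⅐*(-12)*10000 + 130)*(-98) = (120000/7 + 130)*(-98) = (120910/7)*(-98) = -1692740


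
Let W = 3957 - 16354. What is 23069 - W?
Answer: 35466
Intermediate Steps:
W = -12397
23069 - W = 23069 - 1*(-12397) = 23069 + 12397 = 35466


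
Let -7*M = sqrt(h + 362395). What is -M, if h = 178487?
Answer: 3*sqrt(60098)/7 ≈ 105.06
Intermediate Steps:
M = -3*sqrt(60098)/7 (M = -sqrt(178487 + 362395)/7 = -3*sqrt(60098)/7 ≈ -105.06)
-M = -(-3)*sqrt(60098)/7 = 3*sqrt(60098)/7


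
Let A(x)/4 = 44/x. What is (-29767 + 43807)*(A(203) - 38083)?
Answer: -108538648920/203 ≈ -5.3467e+8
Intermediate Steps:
A(x) = 176/x (A(x) = 4*(44/x) = 176/x)
(-29767 + 43807)*(A(203) - 38083) = (-29767 + 43807)*(176/203 - 38083) = 14040*(176*(1/203) - 38083) = 14040*(176/203 - 38083) = 14040*(-7730673/203) = -108538648920/203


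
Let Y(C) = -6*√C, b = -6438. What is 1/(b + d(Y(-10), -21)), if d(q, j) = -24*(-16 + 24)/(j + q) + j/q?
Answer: 20*(-2*√10 + 7*I)/(-899900*I + 257569*√10) ≈ -0.00015545 + 1.3664e-7*I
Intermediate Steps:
d(q, j) = -24/(j/8 + q/8) + j/q (d(q, j) = -24*8/(j + q) + j/q = -24/(j/8 + q/8) + j/q)
1/(b + d(Y(-10), -21)) = 1/(-6438 + ((-21)² - (-1152)*√(-10) - (-126)*√(-10))/(((-6*I*√10))*(-21 - 6*I*√10))) = 1/(-6438 + (441 - (-1152)*I*√10 - (-126)*I*√10)/(((-6*I*√10))*(-21 - 6*I*√10))) = 1/(-6438 + (I*√10/60)*(441 + 1152*I*√10 + 126*I*√10)/(-21 - 6*I*√10)) = 1/(-6438 + (I*√10/60)*(441 + 1278*I*√10)/(-21 - 6*I*√10)) = 1/(-6438 + I*√10*(441 + 1278*I*√10)/(60*(-21 - 6*I*√10)))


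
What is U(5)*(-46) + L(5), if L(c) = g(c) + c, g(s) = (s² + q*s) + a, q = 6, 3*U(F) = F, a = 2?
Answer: -44/3 ≈ -14.667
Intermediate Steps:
U(F) = F/3
g(s) = 2 + s² + 6*s (g(s) = (s² + 6*s) + 2 = 2 + s² + 6*s)
L(c) = 2 + c² + 7*c (L(c) = (2 + c² + 6*c) + c = 2 + c² + 7*c)
U(5)*(-46) + L(5) = ((⅓)*5)*(-46) + (2 + 5² + 7*5) = (5/3)*(-46) + (2 + 25 + 35) = -230/3 + 62 = -44/3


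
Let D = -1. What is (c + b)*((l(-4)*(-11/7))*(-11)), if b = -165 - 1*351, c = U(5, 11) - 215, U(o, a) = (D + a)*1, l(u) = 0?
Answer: 0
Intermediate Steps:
U(o, a) = -1 + a (U(o, a) = (-1 + a)*1 = -1 + a)
c = -205 (c = (-1 + 11) - 215 = 10 - 215 = -205)
b = -516 (b = -165 - 351 = -516)
(c + b)*((l(-4)*(-11/7))*(-11)) = (-205 - 516)*((0*(-11/7))*(-11)) = -721*0*(-11*⅐)*(-11) = -721*0*(-11/7)*(-11) = -0*(-11) = -721*0 = 0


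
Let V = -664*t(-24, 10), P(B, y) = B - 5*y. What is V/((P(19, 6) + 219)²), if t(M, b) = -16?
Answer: 83/338 ≈ 0.24556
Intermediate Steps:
V = 10624 (V = -664*(-16) = 10624)
V/((P(19, 6) + 219)²) = 10624/(((19 - 5*6) + 219)²) = 10624/(((19 - 30) + 219)²) = 10624/((-11 + 219)²) = 10624/(208²) = 10624/43264 = 10624*(1/43264) = 83/338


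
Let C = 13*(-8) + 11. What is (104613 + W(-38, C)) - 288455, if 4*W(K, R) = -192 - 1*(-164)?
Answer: -183849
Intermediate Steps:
C = -93 (C = -104 + 11 = -93)
W(K, R) = -7 (W(K, R) = (-192 - 1*(-164))/4 = (-192 + 164)/4 = (¼)*(-28) = -7)
(104613 + W(-38, C)) - 288455 = (104613 - 7) - 288455 = 104606 - 288455 = -183849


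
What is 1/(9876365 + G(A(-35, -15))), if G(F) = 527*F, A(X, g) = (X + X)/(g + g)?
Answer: 3/29632784 ≈ 1.0124e-7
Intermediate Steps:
A(X, g) = X/g (A(X, g) = (2*X)/((2*g)) = (2*X)*(1/(2*g)) = X/g)
1/(9876365 + G(A(-35, -15))) = 1/(9876365 + 527*(-35/(-15))) = 1/(9876365 + 527*(-35*(-1/15))) = 1/(9876365 + 527*(7/3)) = 1/(9876365 + 3689/3) = 1/(29632784/3) = 3/29632784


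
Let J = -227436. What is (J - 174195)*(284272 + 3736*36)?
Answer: -168190210608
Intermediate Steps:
(J - 174195)*(284272 + 3736*36) = (-227436 - 174195)*(284272 + 3736*36) = -401631*(284272 + 134496) = -401631*418768 = -168190210608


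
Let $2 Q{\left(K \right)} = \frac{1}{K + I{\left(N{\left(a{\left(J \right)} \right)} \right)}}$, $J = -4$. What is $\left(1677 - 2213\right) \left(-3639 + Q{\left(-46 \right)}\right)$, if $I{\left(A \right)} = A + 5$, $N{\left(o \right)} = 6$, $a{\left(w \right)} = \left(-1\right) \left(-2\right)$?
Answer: $\frac{68267908}{35} \approx 1.9505 \cdot 10^{6}$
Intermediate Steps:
$a{\left(w \right)} = 2$
$I{\left(A \right)} = 5 + A$
$Q{\left(K \right)} = \frac{1}{2 \left(11 + K\right)}$ ($Q{\left(K \right)} = \frac{1}{2 \left(K + \left(5 + 6\right)\right)} = \frac{1}{2 \left(K + 11\right)} = \frac{1}{2 \left(11 + K\right)}$)
$\left(1677 - 2213\right) \left(-3639 + Q{\left(-46 \right)}\right) = \left(1677 - 2213\right) \left(-3639 + \frac{1}{2 \left(11 - 46\right)}\right) = - 536 \left(-3639 + \frac{1}{2 \left(-35\right)}\right) = - 536 \left(-3639 + \frac{1}{2} \left(- \frac{1}{35}\right)\right) = - 536 \left(-3639 - \frac{1}{70}\right) = \left(-536\right) \left(- \frac{254731}{70}\right) = \frac{68267908}{35}$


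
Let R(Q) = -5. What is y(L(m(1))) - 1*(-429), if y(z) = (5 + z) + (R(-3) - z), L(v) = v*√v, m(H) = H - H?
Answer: 429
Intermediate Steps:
m(H) = 0
L(v) = v^(3/2)
y(z) = 0 (y(z) = (5 + z) + (-5 - z) = 0)
y(L(m(1))) - 1*(-429) = 0 - 1*(-429) = 0 + 429 = 429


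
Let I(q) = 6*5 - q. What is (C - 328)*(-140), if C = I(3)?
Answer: 42140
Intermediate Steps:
I(q) = 30 - q
C = 27 (C = 30 - 1*3 = 30 - 3 = 27)
(C - 328)*(-140) = (27 - 328)*(-140) = -301*(-140) = 42140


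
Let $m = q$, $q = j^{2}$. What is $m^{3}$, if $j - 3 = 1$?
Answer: $4096$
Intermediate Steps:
$j = 4$ ($j = 3 + 1 = 4$)
$q = 16$ ($q = 4^{2} = 16$)
$m = 16$
$m^{3} = 16^{3} = 4096$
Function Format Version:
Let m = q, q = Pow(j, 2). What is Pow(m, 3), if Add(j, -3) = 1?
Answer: 4096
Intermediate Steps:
j = 4 (j = Add(3, 1) = 4)
q = 16 (q = Pow(4, 2) = 16)
m = 16
Pow(m, 3) = Pow(16, 3) = 4096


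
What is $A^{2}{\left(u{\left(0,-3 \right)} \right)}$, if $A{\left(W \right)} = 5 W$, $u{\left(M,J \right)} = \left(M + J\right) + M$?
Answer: $225$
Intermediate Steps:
$u{\left(M,J \right)} = J + 2 M$ ($u{\left(M,J \right)} = \left(J + M\right) + M = J + 2 M$)
$A^{2}{\left(u{\left(0,-3 \right)} \right)} = \left(5 \left(-3 + 2 \cdot 0\right)\right)^{2} = \left(5 \left(-3 + 0\right)\right)^{2} = \left(5 \left(-3\right)\right)^{2} = \left(-15\right)^{2} = 225$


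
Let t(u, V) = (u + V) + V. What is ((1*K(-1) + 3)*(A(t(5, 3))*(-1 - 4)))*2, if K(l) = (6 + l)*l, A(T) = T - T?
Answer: 0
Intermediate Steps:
t(u, V) = u + 2*V (t(u, V) = (V + u) + V = u + 2*V)
A(T) = 0
K(l) = l*(6 + l)
((1*K(-1) + 3)*(A(t(5, 3))*(-1 - 4)))*2 = ((1*(-(6 - 1)) + 3)*(0*(-1 - 4)))*2 = ((1*(-1*5) + 3)*(0*(-5)))*2 = ((1*(-5) + 3)*0)*2 = ((-5 + 3)*0)*2 = -2*0*2 = 0*2 = 0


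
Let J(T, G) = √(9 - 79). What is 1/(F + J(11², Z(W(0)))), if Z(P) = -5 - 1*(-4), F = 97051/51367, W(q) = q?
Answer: 4985218717/194118704831 - 2638568689*I*√70/194118704831 ≈ 0.025681 - 0.11372*I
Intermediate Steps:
F = 97051/51367 (F = 97051*(1/51367) = 97051/51367 ≈ 1.8894)
Z(P) = -1 (Z(P) = -5 + 4 = -1)
J(T, G) = I*√70 (J(T, G) = √(-70) = I*√70)
1/(F + J(11², Z(W(0)))) = 1/(97051/51367 + I*√70)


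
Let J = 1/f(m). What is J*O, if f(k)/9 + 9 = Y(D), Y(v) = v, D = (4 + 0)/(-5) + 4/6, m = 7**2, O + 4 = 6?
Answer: -10/411 ≈ -0.024331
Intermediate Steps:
O = 2 (O = -4 + 6 = 2)
m = 49
D = -2/15 (D = 4*(-1/5) + 4*(1/6) = -4/5 + 2/3 = -2/15 ≈ -0.13333)
f(k) = -411/5 (f(k) = -81 + 9*(-2/15) = -81 - 6/5 = -411/5)
J = -5/411 (J = 1/(-411/5) = -5/411 ≈ -0.012165)
J*O = -5/411*2 = -10/411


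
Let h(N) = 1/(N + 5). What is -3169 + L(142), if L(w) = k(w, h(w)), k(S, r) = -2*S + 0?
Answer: -3453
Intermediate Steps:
h(N) = 1/(5 + N)
k(S, r) = -2*S
L(w) = -2*w
-3169 + L(142) = -3169 - 2*142 = -3169 - 284 = -3453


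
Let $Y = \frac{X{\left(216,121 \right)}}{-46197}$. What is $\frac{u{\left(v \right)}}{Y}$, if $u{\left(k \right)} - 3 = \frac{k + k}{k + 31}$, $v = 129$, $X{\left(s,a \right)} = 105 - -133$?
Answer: $- \frac{17046693}{19040} \approx -895.31$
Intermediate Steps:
$X{\left(s,a \right)} = 238$ ($X{\left(s,a \right)} = 105 + 133 = 238$)
$u{\left(k \right)} = 3 + \frac{2 k}{31 + k}$ ($u{\left(k \right)} = 3 + \frac{k + k}{k + 31} = 3 + \frac{2 k}{31 + k}$)
$Y = - \frac{238}{46197}$ ($Y = \frac{238}{-46197} = 238 \left(- \frac{1}{46197}\right) = - \frac{238}{46197} \approx -0.0051519$)
$\frac{u{\left(v \right)}}{Y} = \frac{\frac{1}{31 + 129} \left(93 + 5 \cdot 129\right)}{- \frac{238}{46197}} = \frac{93 + 645}{160} \left(- \frac{46197}{238}\right) = \frac{1}{160} \cdot 738 \left(- \frac{46197}{238}\right) = \frac{369}{80} \left(- \frac{46197}{238}\right) = - \frac{17046693}{19040}$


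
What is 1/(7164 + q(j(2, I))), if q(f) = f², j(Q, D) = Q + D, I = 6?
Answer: 1/7228 ≈ 0.00013835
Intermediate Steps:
j(Q, D) = D + Q
1/(7164 + q(j(2, I))) = 1/(7164 + (6 + 2)²) = 1/(7164 + 8²) = 1/(7164 + 64) = 1/7228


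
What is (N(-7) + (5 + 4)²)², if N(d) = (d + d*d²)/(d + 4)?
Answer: 351649/9 ≈ 39072.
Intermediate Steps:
N(d) = (d + d³)/(4 + d)
(N(-7) + (5 + 4)²)² = ((-7 + (-7)³)/(4 - 7) + (5 + 4)²)² = ((-7 - 343)/(-3) + 9²)² = (-⅓*(-350) + 81)² = (350/3 + 81)² = (593/3)² = 351649/9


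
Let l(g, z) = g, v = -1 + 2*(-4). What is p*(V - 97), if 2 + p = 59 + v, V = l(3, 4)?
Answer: -4512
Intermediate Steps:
v = -9 (v = -1 - 8 = -9)
V = 3
p = 48 (p = -2 + (59 - 9) = -2 + 50 = 48)
p*(V - 97) = 48*(3 - 97) = 48*(-94) = -4512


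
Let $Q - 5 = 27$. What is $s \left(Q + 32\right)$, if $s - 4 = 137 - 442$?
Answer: $-19264$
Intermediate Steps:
$Q = 32$ ($Q = 5 + 27 = 32$)
$s = -301$ ($s = 4 + \left(137 - 442\right) = 4 - 305 = -301$)
$s \left(Q + 32\right) = - 301 \left(32 + 32\right) = \left(-301\right) 64 = -19264$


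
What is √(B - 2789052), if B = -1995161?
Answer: 7*I*√97637 ≈ 2187.3*I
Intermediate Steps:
√(B - 2789052) = √(-1995161 - 2789052) = √(-4784213) = 7*I*√97637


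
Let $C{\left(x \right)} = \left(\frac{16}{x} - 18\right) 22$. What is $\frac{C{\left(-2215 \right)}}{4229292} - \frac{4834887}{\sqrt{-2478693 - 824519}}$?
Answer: $- \frac{219373}{2341970445} + \frac{4834887 i \sqrt{825803}}{1651606} \approx -9.367 \cdot 10^{-5} + 2660.2 i$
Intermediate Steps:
$C{\left(x \right)} = -396 + \frac{352}{x}$ ($C{\left(x \right)} = \left(-18 + \frac{16}{x}\right) 22 = -396 + \frac{352}{x}$)
$\frac{C{\left(-2215 \right)}}{4229292} - \frac{4834887}{\sqrt{-2478693 - 824519}} = \frac{-396 + \frac{352}{-2215}}{4229292} - \frac{4834887}{\sqrt{-2478693 - 824519}} = \left(-396 + 352 \left(- \frac{1}{2215}\right)\right) \frac{1}{4229292} - \frac{4834887}{\sqrt{-3303212}} = \left(-396 - \frac{352}{2215}\right) \frac{1}{4229292} - \frac{4834887}{2 i \sqrt{825803}} = \left(- \frac{877492}{2215}\right) \frac{1}{4229292} - 4834887 \left(- \frac{i \sqrt{825803}}{1651606}\right) = - \frac{219373}{2341970445} + \frac{4834887 i \sqrt{825803}}{1651606}$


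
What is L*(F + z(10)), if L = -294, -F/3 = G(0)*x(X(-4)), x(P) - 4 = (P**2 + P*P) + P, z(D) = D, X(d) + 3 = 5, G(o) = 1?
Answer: 9408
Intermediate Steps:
X(d) = 2 (X(d) = -3 + 5 = 2)
x(P) = 4 + P + 2*P**2 (x(P) = 4 + ((P**2 + P*P) + P) = 4 + ((P**2 + P**2) + P) = 4 + (2*P**2 + P) = 4 + (P + 2*P**2) = 4 + P + 2*P**2)
F = -42 (F = -3*(4 + 2 + 2*2**2) = -3*(4 + 2 + 2*4) = -3*(4 + 2 + 8) = -3*14 = -42)
L*(F + z(10)) = -294*(-42 + 10) = -294*(-32) = 9408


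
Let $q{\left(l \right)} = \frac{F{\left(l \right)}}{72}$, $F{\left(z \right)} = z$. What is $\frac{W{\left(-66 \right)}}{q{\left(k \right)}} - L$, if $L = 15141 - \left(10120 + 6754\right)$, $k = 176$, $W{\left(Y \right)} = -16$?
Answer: $\frac{18991}{11} \approx 1726.5$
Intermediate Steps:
$q{\left(l \right)} = \frac{l}{72}$
$L = -1733$ ($L = 15141 - 16874 = -1733$)
$\frac{W{\left(-66 \right)}}{q{\left(k \right)}} - L = - \frac{16}{\frac{1}{72} \cdot 176} - -1733 = - \frac{16}{\frac{22}{9}} + 1733 = \left(-16\right) \frac{9}{22} + 1733 = - \frac{72}{11} + 1733 = \frac{18991}{11}$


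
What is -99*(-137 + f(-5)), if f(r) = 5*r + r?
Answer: 16533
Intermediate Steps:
f(r) = 6*r
-99*(-137 + f(-5)) = -99*(-137 + 6*(-5)) = -99*(-137 - 30) = -99*(-167) = 16533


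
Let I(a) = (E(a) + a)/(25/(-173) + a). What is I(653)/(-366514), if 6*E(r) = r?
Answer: -790783/248373343296 ≈ -3.1838e-6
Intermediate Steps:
E(r) = r/6
I(a) = 7*a/(6*(-25/173 + a)) (I(a) = (a/6 + a)/(25/(-173) + a) = (7*a/6)/(25*(-1/173) + a) = (7*a/6)/(-25/173 + a) = 7*a/(6*(-25/173 + a)))
I(653)/(-366514) = ((1211/6)*653/(-25 + 173*653))/(-366514) = ((1211/6)*653/(-25 + 112969))*(-1/366514) = ((1211/6)*653/112944)*(-1/366514) = ((1211/6)*653*(1/112944))*(-1/366514) = (790783/677664)*(-1/366514) = -790783/248373343296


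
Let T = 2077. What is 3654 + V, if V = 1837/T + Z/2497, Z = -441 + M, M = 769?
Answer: 18955895171/5186269 ≈ 3655.0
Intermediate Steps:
Z = 328 (Z = -441 + 769 = 328)
V = 5268245/5186269 (V = 1837/2077 + 328/2497 = 5268245/5186269 ≈ 1.0158)
3654 + V = 3654 + 5268245/5186269 = 18955895171/5186269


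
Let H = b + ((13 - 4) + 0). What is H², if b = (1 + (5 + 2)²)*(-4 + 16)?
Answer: 370881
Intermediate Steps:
b = 600 (b = (1 + 7²)*12 = (1 + 49)*12 = 50*12 = 600)
H = 609 (H = 600 + ((13 - 4) + 0) = 600 + (9 + 0) = 600 + 9 = 609)
H² = 609² = 370881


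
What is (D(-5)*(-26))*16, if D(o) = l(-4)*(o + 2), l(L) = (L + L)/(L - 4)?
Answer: 1248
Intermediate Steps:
l(L) = 2*L/(-4 + L) (l(L) = (2*L)/(-4 + L) = 2*L/(-4 + L))
D(o) = 2 + o (D(o) = (2*(-4)/(-4 - 4))*(o + 2) = (2*(-4)/(-8))*(2 + o) = (2*(-4)*(-⅛))*(2 + o) = 1*(2 + o) = 2 + o)
(D(-5)*(-26))*16 = ((2 - 5)*(-26))*16 = -3*(-26)*16 = 78*16 = 1248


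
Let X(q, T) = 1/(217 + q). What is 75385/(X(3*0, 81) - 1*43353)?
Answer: -3271709/1881520 ≈ -1.7389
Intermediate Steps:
75385/(X(3*0, 81) - 1*43353) = 75385/(1/(217 + 3*0) - 1*43353) = 75385/(1/(217 + 0) - 43353) = 75385/(1/217 - 43353) = 75385/(-9407600/217) = 75385*(-217/9407600) = -3271709/1881520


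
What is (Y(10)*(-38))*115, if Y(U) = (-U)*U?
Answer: 437000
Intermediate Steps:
Y(U) = -U²
(Y(10)*(-38))*115 = (-1*10²*(-38))*115 = (-1*100*(-38))*115 = -100*(-38)*115 = 3800*115 = 437000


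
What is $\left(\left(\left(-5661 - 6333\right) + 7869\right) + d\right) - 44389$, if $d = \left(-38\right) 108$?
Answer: $-52618$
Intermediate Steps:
$d = -4104$
$\left(\left(\left(-5661 - 6333\right) + 7869\right) + d\right) - 44389 = \left(\left(\left(-5661 - 6333\right) + 7869\right) - 4104\right) - 44389 = \left(\left(-11994 + 7869\right) - 4104\right) - 44389 = \left(-4125 - 4104\right) - 44389 = -8229 - 44389 = -52618$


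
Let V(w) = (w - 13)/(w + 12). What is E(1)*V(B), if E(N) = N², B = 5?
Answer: -8/17 ≈ -0.47059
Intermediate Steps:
V(w) = (-13 + w)/(12 + w)
E(1)*V(B) = 1²*((-13 + 5)/(12 + 5)) = 1*(-8/17) = -8/17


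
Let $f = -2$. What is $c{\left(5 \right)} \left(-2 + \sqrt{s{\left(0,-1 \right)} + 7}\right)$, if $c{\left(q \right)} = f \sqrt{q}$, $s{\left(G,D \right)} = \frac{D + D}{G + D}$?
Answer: $- 2 \sqrt{5} \approx -4.4721$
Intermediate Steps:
$s{\left(G,D \right)} = \frac{2 D}{D + G}$
$c{\left(q \right)} = - 2 \sqrt{q}$
$c{\left(5 \right)} \left(-2 + \sqrt{s{\left(0,-1 \right)} + 7}\right) = - 2 \sqrt{5} \left(-2 + \sqrt{2 \left(-1\right) \frac{1}{-1 + 0} + 7}\right) = - 2 \sqrt{5} \left(-2 + \sqrt{2 \left(-1\right) \frac{1}{-1} + 7}\right) = - 2 \sqrt{5} \left(-2 + \sqrt{2 \left(-1\right) \left(-1\right) + 7}\right) = - 2 \sqrt{5} \left(-2 + \sqrt{2 + 7}\right) = - 2 \sqrt{5} \left(-2 + \sqrt{9}\right) = - 2 \sqrt{5} \left(-2 + 3\right) = - 2 \sqrt{5} \cdot 1 = - 2 \sqrt{5}$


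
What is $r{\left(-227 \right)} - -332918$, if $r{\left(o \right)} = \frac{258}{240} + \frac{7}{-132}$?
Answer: $\frac{439453109}{1320} \approx 3.3292 \cdot 10^{5}$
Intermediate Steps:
$r{\left(o \right)} = \frac{1349}{1320}$ ($r{\left(o \right)} = 258 \cdot \frac{1}{240} + 7 \left(- \frac{1}{132}\right) = \frac{43}{40} - \frac{7}{132} = \frac{1349}{1320}$)
$r{\left(-227 \right)} - -332918 = \frac{1349}{1320} - -332918 = \frac{1349}{1320} + 332918 = \frac{439453109}{1320}$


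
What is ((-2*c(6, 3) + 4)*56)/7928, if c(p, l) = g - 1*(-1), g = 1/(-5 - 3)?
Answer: 63/3964 ≈ 0.015893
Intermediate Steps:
g = -⅛ (g = 1/(-8) = -⅛ ≈ -0.12500)
c(p, l) = 7/8 (c(p, l) = -⅛ - 1*(-1) = -⅛ + 1 = 7/8)
((-2*c(6, 3) + 4)*56)/7928 = ((-2*7/8 + 4)*56)/7928 = ((-7/4 + 4)*56)*(1/7928) = ((9/4)*56)*(1/7928) = 126*(1/7928) = 63/3964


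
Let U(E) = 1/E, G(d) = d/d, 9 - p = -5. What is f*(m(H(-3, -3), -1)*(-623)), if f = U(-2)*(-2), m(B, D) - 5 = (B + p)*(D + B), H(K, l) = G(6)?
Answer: -3115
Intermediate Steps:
p = 14 (p = 9 - 1*(-5) = 9 + 5 = 14)
G(d) = 1
H(K, l) = 1
m(B, D) = 5 + (14 + B)*(B + D) (m(B, D) = 5 + (B + 14)*(D + B) = 5 + (14 + B)*(B + D))
f = 1 (f = -2/(-2) = -½*(-2) = 1)
f*(m(H(-3, -3), -1)*(-623)) = 1*((5 + 1² + 14*1 + 14*(-1) + 1*(-1))*(-623)) = 1*((5 + 1 + 14 - 14 - 1)*(-623)) = 1*(5*(-623)) = 1*(-3115) = -3115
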